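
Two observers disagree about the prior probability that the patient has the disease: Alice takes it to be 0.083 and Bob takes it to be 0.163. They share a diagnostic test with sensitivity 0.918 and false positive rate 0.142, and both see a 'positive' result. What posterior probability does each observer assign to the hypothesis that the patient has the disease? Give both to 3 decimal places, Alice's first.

The likelihood ratio for a 'positive' result is 0.918/0.142 = 6.4648.
Alice: prior odds 0.083/0.917 = 0.090513; posterior odds 0.58514; posterior probability 0.369.
Bob: prior odds 0.163/0.837 = 0.19474; posterior odds 1.2590; posterior probability 0.557.

Alice: 0.369; Bob: 0.557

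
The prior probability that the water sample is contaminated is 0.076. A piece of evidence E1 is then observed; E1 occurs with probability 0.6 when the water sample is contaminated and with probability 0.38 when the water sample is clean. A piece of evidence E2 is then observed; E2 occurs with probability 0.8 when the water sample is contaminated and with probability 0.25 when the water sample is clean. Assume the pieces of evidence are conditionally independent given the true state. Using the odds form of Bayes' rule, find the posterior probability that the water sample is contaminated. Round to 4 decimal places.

Prior odds = 0.076/(1−0.076) = 0.082251.
Likelihood ratio for E1 = 0.6/0.38 = 1.5789.
Likelihood ratio for E2 = 0.8/0.25 = 3.2000.
Posterior odds = prior odds × LR₁ × LR₂ = 0.41558.
Posterior probability = odds/(1+odds) = 0.41558/1.4156 = 0.2936.

Posterior probability ≈ 0.2936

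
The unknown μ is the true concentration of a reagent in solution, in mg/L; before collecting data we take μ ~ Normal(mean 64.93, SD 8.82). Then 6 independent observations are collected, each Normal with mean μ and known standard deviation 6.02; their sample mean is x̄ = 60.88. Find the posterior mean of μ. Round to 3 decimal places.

Prior precision 1/τ₀² = 1/8.82² = 0.0128547; data precision n/σ² = 6/6.02² = 0.165561.
Posterior precision = 0.0128547 + 0.165561 = 0.178416.
Posterior mean = (0.0128547·64.93 + 0.165561·60.88) / 0.178416 = 61.172.

Posterior mean ≈ 61.172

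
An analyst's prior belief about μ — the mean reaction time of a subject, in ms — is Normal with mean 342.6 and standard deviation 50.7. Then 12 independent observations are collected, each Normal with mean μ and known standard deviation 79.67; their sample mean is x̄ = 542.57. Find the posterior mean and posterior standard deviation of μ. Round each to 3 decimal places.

With known σ, the Normal prior is conjugate. Weight on the data is w = (n/σ²)/(n/σ² + 1/τ₀²) = 0.00189056/(0.00189056+0.00038903) = 0.82934.
Posterior mean = w·x̄ + (1−w)·μ₀ = 0.82934·542.57 + 0.17066·342.6 = 508.444. Posterior variance = 1/(0.00189056+0.00038903) = 438.674, so SD = 20.945.

Posterior mean ≈ 508.444; posterior SD ≈ 20.945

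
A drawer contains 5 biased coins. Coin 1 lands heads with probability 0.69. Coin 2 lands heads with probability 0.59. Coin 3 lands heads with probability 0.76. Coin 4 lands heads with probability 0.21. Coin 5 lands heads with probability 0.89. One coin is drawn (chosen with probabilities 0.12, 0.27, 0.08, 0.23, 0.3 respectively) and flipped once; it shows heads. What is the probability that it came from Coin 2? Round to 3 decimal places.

P(heads|C1) = 0.69; P(heads|C2) = 0.59; P(heads|C3) = 0.76; P(heads|C4) = 0.21; P(heads|C5) = 0.89.
Prior × likelihood for each source: 0.12·0.69=0.08280, 0.27·0.59=0.1593, 0.08·0.76=0.06080, 0.23·0.21=0.04830, 0.3·0.89=0.2670. Summing gives P(heads) = 0.61820.
P(Coin 2 | heads) = 0.1593 / 0.61820 = 0.258.

Posterior probability ≈ 0.258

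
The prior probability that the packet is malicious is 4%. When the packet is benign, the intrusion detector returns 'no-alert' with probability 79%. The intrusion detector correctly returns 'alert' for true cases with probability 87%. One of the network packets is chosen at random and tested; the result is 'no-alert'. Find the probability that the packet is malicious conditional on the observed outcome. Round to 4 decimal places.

Write H for 'the packet is malicious'. Prior odds H:¬H = 0.04/0.96 = 0.041667. For the 'no-alert' outcome, the likelihood ratio is 0.13/0.79 = 0.16456.
Posterior odds = 0.041667 × 0.16456 = 0.0068565, so P(H|E) = 0.0068565/(1+0.0068565) = 0.0068.

P(H | E) ≈ 0.0068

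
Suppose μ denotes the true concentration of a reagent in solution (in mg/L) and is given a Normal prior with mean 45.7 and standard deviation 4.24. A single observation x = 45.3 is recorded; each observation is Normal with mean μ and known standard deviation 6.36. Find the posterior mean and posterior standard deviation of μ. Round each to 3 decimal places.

Posterior mean ≈ 45.577; posterior SD ≈ 3.528

With known σ, the Normal prior is conjugate. Weight on the data is w = (n/σ²)/(n/σ² + 1/τ₀²) = 0.0247221/(0.0247221+0.0556248) = 0.30769.
Posterior mean = w·x̄ + (1−w)·μ₀ = 0.30769·45.3 + 0.69231·45.7 = 45.577. Posterior variance = 1/(0.0247221+0.0556248) = 12.4460, so SD = 3.528.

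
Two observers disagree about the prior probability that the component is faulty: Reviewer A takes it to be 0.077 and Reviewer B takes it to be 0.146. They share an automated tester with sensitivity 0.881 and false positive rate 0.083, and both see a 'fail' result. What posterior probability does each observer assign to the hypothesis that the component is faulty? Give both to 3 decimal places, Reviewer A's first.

Reviewer A: 0.470; Reviewer B: 0.645

P('+'|H) = 0.881, P('+'|¬H) = 0.083.
Reviewer A: numerator 0.881·0.077 = 0.067837; evidence = 0.067837+0.083·0.923 = 0.14445; posterior = 0.470.
Reviewer B: numerator 0.881·0.146 = 0.12863; evidence = 0.12863+0.083·0.854 = 0.19951; posterior = 0.645.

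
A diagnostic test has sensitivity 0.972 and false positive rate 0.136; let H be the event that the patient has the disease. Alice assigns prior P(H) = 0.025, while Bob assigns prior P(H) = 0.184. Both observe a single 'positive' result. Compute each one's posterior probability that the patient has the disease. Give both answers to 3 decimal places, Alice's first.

Alice: 0.155; Bob: 0.617

P('+'|H) = 0.972, P('+'|¬H) = 0.136.
Alice: numerator 0.972·0.025 = 0.024300; evidence = 0.024300+0.136·0.975 = 0.15690; posterior = 0.155.
Bob: numerator 0.972·0.184 = 0.17885; evidence = 0.17885+0.136·0.816 = 0.28982; posterior = 0.617.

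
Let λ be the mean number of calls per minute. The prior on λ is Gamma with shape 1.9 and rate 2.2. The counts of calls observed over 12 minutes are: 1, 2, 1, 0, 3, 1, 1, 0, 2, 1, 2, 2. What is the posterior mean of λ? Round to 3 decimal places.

Total count ∑xᵢ = 16 over n = 12 minutes.
Gamma is conjugate to the Poisson likelihood: posterior is Gamma(shape = 1.9+16 = 17.9, rate = 2.2+12 = 14.2).
E[λ | data] = 17.9/14.2 = 1.261.

Posterior mean ≈ 1.261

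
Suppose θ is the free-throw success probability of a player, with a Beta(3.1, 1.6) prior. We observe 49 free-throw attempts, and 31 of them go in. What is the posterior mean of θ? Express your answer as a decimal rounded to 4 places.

Posterior mean ≈ 0.6350

The binomial likelihood is conjugate to the Beta prior: with 31 successes and 18 failures, the posterior is Beta(3.1+31, 1.6+18) = Beta(34.1, 19.6).
E[θ | data] = 34.1/(34.1+19.6) = 0.6350.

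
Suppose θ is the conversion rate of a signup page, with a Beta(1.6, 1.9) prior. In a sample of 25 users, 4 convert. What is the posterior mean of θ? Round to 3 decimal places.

Observing 4 successes and 21 failures updates Beta(1.6, 1.9) by adding the success and failure counts to the two shape parameters: α = 1.6+4 = 5.6, β = 1.9+21 = 22.9.
Posterior mean = α/(α+β) = 5.6/28.5 = 0.196.

Posterior mean ≈ 0.196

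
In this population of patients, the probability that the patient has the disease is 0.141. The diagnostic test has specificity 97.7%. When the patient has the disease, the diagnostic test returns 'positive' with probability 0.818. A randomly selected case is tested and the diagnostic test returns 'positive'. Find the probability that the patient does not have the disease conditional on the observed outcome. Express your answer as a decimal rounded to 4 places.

P(¬H | E) ≈ 0.1462

Write H for 'the patient has the disease'. Prior odds H:¬H = 0.141/0.859 = 0.16414. For the 'positive' outcome, the likelihood ratio is 0.818/0.023 = 35.565.
Posterior odds = 0.16414 × 35.565 = 5.8378, so P(H|E) = 5.8378/(1+5.8378) = 0.8538. Then P(¬H|E) = 1 − 0.8538 = 0.1462.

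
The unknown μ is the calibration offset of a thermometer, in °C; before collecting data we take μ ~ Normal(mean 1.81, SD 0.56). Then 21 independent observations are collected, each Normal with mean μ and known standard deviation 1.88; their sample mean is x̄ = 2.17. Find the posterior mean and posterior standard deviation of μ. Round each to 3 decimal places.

Prior precision 1/τ₀² = 1/0.56² = 3.18878; data precision n/σ² = 21/1.88² = 5.94160.
Posterior precision = 3.18878 + 5.94160 = 9.13038, giving posterior SD = 1/√9.13038 = 0.331.
Posterior mean = (3.18878·1.81 + 5.94160·2.17) / 9.13038 = 2.044.

Posterior mean ≈ 2.044; posterior SD ≈ 0.331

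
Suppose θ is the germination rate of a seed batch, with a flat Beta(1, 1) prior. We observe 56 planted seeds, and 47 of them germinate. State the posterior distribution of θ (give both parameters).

Observing 47 successes and 9 failures updates Beta(1, 1) by adding the success and failure counts to the two shape parameters: α = 1+47 = 48, β = 1+9 = 10.

Posterior: Beta(48, 10)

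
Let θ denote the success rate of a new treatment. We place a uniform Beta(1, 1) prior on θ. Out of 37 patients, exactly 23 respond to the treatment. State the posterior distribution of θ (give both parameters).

Posterior: Beta(24, 15)

Observing 23 successes and 14 failures updates Beta(1, 1) by adding the success and failure counts to the two shape parameters: α = 1+23 = 24, β = 1+14 = 15.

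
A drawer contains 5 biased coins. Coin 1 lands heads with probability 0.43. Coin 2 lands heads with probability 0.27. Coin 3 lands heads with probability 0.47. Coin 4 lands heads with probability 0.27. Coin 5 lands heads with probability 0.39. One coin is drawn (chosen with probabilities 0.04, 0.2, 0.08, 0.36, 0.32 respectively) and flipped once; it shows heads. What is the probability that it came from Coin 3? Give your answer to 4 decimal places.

P(heads|C1) = 0.43; P(heads|C2) = 0.27; P(heads|C3) = 0.47; P(heads|C4) = 0.27; P(heads|C5) = 0.39.
Prior × likelihood for each source: 0.04·0.43=0.01720, 0.2·0.27=0.05400, 0.08·0.47=0.03760, 0.36·0.27=0.09720, 0.32·0.39=0.1248. Summing gives P(heads) = 0.33080.
P(Coin 3 | heads) = 0.03760 / 0.33080 = 0.1137.

Posterior probability ≈ 0.1137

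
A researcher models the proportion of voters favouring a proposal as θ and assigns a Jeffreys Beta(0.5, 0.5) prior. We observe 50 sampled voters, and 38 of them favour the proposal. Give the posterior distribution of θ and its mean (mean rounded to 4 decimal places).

Posterior: Beta(38.5, 12.5); mean ≈ 0.7549

The binomial likelihood is conjugate to the Beta prior: with 38 successes and 12 failures, the posterior is Beta(0.5+38, 0.5+12) = Beta(38.5, 12.5).
Posterior mean = α/(α+β) = 38.5/51 = 0.7549.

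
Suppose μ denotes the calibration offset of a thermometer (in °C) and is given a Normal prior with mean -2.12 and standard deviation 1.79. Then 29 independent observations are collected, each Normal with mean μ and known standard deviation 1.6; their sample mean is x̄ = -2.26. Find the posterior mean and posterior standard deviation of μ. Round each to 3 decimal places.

Posterior mean ≈ -2.256; posterior SD ≈ 0.293

Prior precision 1/τ₀² = 1/1.79² = 0.312100; data precision n/σ² = 29/1.6² = 11.3281.
Posterior precision = 0.312100 + 11.3281 = 11.6402, giving posterior SD = 1/√11.6402 = 0.293.
Posterior mean = (0.312100·-2.12 + 11.3281·-2.26) / 11.6402 = -2.256.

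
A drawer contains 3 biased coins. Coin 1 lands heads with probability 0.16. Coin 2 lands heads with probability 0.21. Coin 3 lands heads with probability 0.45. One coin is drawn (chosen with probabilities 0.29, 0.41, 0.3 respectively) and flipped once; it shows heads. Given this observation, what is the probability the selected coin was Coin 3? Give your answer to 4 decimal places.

Posterior probability ≈ 0.5047

P(heads|C1) = 0.16; P(heads|C2) = 0.21; P(heads|C3) = 0.45.
Prior × likelihood for each source: 0.29·0.16=0.04640, 0.41·0.21=0.08610, 0.3·0.45=0.1350. Summing gives P(heads) = 0.26750.
P(Coin 3 | heads) = 0.1350 / 0.26750 = 0.5047.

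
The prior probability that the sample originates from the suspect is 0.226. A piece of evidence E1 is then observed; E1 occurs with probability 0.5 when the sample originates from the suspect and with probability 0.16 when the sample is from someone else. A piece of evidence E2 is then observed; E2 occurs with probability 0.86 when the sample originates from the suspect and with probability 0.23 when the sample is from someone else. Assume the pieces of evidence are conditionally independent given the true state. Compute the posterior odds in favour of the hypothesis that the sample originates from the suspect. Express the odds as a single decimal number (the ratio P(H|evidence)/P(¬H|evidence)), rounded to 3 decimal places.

Prior odds = 0.226/(1−0.226) = 0.29199.
Likelihood ratio for E1 = 0.5/0.16 = 3.1250.
Likelihood ratio for E2 = 0.86/0.23 = 3.7391.
Posterior odds = prior odds × LR₁ × LR₂ = 3.4118.

Posterior odds ≈ 3.412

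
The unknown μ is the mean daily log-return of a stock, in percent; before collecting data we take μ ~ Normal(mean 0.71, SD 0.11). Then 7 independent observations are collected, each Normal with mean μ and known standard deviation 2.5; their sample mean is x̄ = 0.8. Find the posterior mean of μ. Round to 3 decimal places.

Posterior mean ≈ 0.711

With known σ, the Normal prior is conjugate. Weight on the data is w = (n/σ²)/(n/σ² + 1/τ₀²) = 1.12000/(1.12000+82.6446) = 0.013371.
Posterior mean = w·x̄ + (1−w)·μ₀ = 0.013371·0.8 + 0.98663·0.71 = 0.711.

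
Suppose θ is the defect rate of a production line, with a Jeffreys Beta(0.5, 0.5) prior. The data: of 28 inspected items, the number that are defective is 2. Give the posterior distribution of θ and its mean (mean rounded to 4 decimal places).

Posterior: Beta(2.5, 26.5); mean ≈ 0.0862

The binomial likelihood is conjugate to the Beta prior: with 2 successes and 26 failures, the posterior is Beta(0.5+2, 0.5+26) = Beta(2.5, 26.5).
Posterior mean = α/(α+β) = 2.5/29 = 0.0862.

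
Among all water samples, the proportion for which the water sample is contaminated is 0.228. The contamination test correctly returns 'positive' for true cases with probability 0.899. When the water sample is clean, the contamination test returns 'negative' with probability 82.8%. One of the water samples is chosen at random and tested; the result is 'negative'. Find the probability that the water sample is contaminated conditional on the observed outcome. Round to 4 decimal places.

Write H for 'the water sample is contaminated'. Prior odds H:¬H = 0.228/0.772 = 0.29534. For the 'negative' outcome, the likelihood ratio is 0.101/0.828 = 0.12198.
Posterior odds = 0.29534 × 0.12198 = 0.036025, so P(H|E) = 0.036025/(1+0.036025) = 0.0348.

P(H | E) ≈ 0.0348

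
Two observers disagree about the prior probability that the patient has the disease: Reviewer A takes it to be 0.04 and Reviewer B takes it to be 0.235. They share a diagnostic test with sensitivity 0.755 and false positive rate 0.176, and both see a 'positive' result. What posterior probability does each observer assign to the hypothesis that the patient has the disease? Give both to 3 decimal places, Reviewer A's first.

The likelihood ratio for a 'positive' result is 0.755/0.176 = 4.2898.
Reviewer A: prior odds 0.04/0.96 = 0.041667; posterior odds 0.17874; posterior probability 0.152.
Reviewer B: prior odds 0.235/0.765 = 0.30719; posterior odds 1.3178; posterior probability 0.569.

Reviewer A: 0.152; Reviewer B: 0.569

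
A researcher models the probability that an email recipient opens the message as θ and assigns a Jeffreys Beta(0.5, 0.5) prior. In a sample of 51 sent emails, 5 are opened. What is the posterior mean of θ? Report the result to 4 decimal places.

The binomial likelihood is conjugate to the Beta prior: with 5 successes and 46 failures, the posterior is Beta(0.5+5, 0.5+46) = Beta(5.5, 46.5).
Posterior mean = α/(α+β) = 5.5/52 = 0.1058.

Posterior mean ≈ 0.1058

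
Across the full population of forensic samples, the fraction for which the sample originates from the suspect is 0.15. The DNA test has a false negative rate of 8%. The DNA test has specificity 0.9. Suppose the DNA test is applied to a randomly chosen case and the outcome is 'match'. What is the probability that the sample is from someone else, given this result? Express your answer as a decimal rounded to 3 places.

Write H for 'the sample originates from the suspect'. Prior odds H:¬H = 0.15/0.85 = 0.17647. For the 'match' outcome, the likelihood ratio is 0.92/0.1 = 9.2000.
Posterior odds = 0.17647 × 9.2000 = 1.6235, so P(H|E) = 1.6235/(1+1.6235) = 0.619. Then P(¬H|E) = 1 − 0.619 = 0.381.

P(¬H | E) ≈ 0.381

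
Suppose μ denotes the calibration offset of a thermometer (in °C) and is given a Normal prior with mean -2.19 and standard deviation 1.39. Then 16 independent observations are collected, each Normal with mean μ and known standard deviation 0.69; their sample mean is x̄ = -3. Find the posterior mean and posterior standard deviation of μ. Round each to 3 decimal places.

With known σ, the Normal prior is conjugate. Weight on the data is w = (n/σ²)/(n/σ² + 1/τ₀²) = 33.6064/(33.6064+0.517572) = 0.98483.
Posterior mean = w·x̄ + (1−w)·μ₀ = 0.98483·-3 + 0.015167·-2.19 = -2.988. Posterior variance = 1/(33.6064+0.517572) = 0.0293049, so SD = 0.171.

Posterior mean ≈ -2.988; posterior SD ≈ 0.171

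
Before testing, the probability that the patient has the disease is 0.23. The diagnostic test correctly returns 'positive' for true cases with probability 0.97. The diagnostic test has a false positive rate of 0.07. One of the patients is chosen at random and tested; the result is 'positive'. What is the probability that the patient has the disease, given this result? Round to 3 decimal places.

P(H | E) ≈ 0.805

Let H be the event that the patient has the disease. P(H) = 0.23, so P(¬H) = 0.77. With E the 'positive' result, P(E|H) = 0.97 and P(E|¬H) = 0.07.
P(E) = 0.97·0.23 + 0.07·0.77 = 0.22310 + 0.053900 = 0.27700.
By Bayes' theorem, P(H|E) = 0.22310 / 0.27700 = 0.805.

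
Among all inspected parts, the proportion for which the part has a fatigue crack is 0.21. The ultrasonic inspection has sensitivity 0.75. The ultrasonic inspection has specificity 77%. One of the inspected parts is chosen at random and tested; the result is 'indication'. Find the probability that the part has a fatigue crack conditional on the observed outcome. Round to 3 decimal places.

Write H for 'the part has a fatigue crack'. Prior odds H:¬H = 0.21/0.79 = 0.26582. For the 'indication' outcome, the likelihood ratio is 0.75/0.23 = 3.2609.
Posterior odds = 0.26582 × 3.2609 = 0.86681, so P(H|E) = 0.86681/(1+0.86681) = 0.464.

P(H | E) ≈ 0.464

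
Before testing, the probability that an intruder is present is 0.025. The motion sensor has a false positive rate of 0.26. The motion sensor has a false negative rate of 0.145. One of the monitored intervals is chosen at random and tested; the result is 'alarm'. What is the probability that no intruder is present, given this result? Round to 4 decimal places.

Write H for 'an intruder is present'. Prior odds H:¬H = 0.025/0.975 = 0.025641. For the 'alarm' outcome, the likelihood ratio is 0.855/0.26 = 3.2885.
Posterior odds = 0.025641 × 3.2885 = 0.084320, so P(H|E) = 0.084320/(1+0.084320) = 0.0778. Then P(¬H|E) = 1 − 0.0778 = 0.9222.

P(¬H | E) ≈ 0.9222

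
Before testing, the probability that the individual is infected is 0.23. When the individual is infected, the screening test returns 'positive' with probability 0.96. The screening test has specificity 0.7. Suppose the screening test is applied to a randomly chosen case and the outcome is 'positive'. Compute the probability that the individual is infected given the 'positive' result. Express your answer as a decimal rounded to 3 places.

P(H | E) ≈ 0.489

Let H be the event that the individual is infected. P(H) = 0.23, so P(¬H) = 0.77. With E the 'positive' result, P(E|H) = 0.96 and P(E|¬H) = 0.3.
P(E) = 0.96·0.23 + 0.3·0.77 = 0.22080 + 0.23100 = 0.45180.
By Bayes' theorem, P(H|E) = 0.22080 / 0.45180 = 0.489.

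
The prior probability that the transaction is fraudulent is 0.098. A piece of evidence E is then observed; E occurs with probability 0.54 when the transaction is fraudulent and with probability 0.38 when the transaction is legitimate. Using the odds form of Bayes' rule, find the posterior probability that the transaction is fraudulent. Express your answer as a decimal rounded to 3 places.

Prior odds = 0.098/(1−0.098) = 0.10865. In log-odds, ln(0.10865) = -2.2196.
Add log likelihood ratio: ln(1.4211) = 0.35140.
Posterior log-odds = -1.8682, so posterior odds = exp(-1.8682) = 0.15439. Converting, P(H|E) = 0.15439/1.1544 = 0.134.

Posterior probability ≈ 0.134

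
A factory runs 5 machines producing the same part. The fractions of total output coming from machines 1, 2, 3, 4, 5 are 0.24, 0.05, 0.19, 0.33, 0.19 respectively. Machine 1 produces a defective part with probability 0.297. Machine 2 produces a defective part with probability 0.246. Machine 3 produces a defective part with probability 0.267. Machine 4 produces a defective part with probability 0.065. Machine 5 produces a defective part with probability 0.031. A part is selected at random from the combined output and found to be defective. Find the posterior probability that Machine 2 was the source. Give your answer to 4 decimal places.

Tabulate prior·likelihood by source: [1] prior 0.24, lik 0.297, product 0.07128; [2] prior 0.05, lik 0.246, product 0.01230; [3] prior 0.19, lik 0.267, product 0.05073; [4] prior 0.33, lik 0.065, product 0.02145; [5] prior 0.19, lik 0.031, product 0.005890.
Normalizing constant = 0.16165; the posterior for Machine 2 is its product over the sum, 0.01230/0.16165 = 0.0761.

Posterior probability ≈ 0.0761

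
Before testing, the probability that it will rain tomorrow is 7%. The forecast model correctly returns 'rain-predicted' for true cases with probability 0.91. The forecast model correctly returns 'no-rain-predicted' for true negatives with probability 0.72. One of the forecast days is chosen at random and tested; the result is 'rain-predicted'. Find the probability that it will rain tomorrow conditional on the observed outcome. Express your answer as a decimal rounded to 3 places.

Write H for 'it will rain tomorrow'. Prior odds H:¬H = 0.07/0.93 = 0.075269. For the 'rain-predicted' outcome, the likelihood ratio is 0.91/0.28 = 3.2500.
Posterior odds = 0.075269 × 3.2500 = 0.24462, so P(H|E) = 0.24462/(1+0.24462) = 0.197.

P(H | E) ≈ 0.197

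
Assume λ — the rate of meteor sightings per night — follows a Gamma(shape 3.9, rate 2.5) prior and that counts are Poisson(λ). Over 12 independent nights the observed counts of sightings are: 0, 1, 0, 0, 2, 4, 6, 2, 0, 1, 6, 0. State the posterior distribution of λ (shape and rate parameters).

The Poisson likelihood adds the total count to the shape and the number of exposure periods to the rate. Here ∑xᵢ = 22 and n = 12, so shape 3.9→25.9 and rate 2.5→14.5.

Posterior: Gamma(shape=25.9, rate=14.5)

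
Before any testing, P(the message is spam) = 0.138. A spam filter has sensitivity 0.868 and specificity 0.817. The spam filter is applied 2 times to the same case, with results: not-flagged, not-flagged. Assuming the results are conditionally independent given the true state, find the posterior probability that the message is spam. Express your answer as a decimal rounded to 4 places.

Posterior P(H) ≈ 0.0042

With H the event that the message is spam, the joint likelihood of the observed sequence is P(data|H) = 0.132·0.132 = 0.017424 and P(data|¬H) = 0.817·0.817 = 0.66749.
Bayes: P(H|data) = 0.138·0.017424 / (0.138·0.017424 + 0.862·0.66749) = 0.0024045/0.57778 = 0.0042.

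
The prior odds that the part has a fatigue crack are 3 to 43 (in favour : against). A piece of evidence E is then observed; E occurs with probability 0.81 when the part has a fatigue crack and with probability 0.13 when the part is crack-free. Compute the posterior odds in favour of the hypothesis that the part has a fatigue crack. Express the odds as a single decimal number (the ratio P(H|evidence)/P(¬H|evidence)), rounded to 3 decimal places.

Prior odds = 3/43 = 0.069767. In log-odds, ln(0.069767) = -2.6626.
Add log likelihood ratio: ln(6.2308) = 1.8295.
Posterior log-odds = -0.83309, so posterior odds = exp(-0.83309) = 0.43470.

Posterior odds ≈ 0.435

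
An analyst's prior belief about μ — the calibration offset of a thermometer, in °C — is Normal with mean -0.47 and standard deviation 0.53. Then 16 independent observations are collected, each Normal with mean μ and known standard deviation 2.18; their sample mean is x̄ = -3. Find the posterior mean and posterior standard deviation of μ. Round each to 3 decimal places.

With known σ, the Normal prior is conjugate. Weight on the data is w = (n/σ²)/(n/σ² + 1/τ₀²) = 3.36672/(3.36672+3.55999) = 0.48605.
Posterior mean = w·x̄ + (1−w)·μ₀ = 0.48605·-3 + 0.51395·-0.47 = -1.700. Posterior variance = 1/(3.36672+3.55999) = 0.144369, so SD = 0.380.

Posterior mean ≈ -1.700; posterior SD ≈ 0.380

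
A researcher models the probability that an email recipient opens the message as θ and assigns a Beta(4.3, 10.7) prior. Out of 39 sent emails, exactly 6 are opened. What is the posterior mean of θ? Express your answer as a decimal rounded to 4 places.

The binomial likelihood is conjugate to the Beta prior: with 6 successes and 33 failures, the posterior is Beta(4.3+6, 10.7+33) = Beta(10.3, 43.7).
E[θ | data] = 10.3/(10.3+43.7) = 0.1907.

Posterior mean ≈ 0.1907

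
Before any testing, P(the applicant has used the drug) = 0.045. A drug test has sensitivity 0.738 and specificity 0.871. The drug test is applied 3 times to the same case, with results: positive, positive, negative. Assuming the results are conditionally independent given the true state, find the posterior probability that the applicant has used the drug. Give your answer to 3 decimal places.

Let H be the event that the applicant has used the drug; start with P(H) = 0.045. P('positive'|H) = 0.738, P('positive'|¬H) = 0.129.
Update on result 1 ('positive'): P(H) ← 0.738·0.0450 / (0.738·0.0450 + 0.129·0.9550) = 0.033210/0.15640 = 0.2123.
Update on result 2 ('positive'): P(H) ← 0.738·0.2123 / (0.738·0.2123 + 0.129·0.7877) = 0.15670/0.25831 = 0.6066.
Update on result 3 ('negative'): P(H) ← 0.262·0.6066 / (0.262·0.6066 + 0.871·0.3934) = 0.15894/0.50156 = 0.3169.

Posterior P(H) ≈ 0.317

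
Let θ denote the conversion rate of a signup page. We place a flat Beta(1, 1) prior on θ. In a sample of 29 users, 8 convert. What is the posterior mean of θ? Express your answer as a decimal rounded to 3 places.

Posterior mean ≈ 0.290

The binomial likelihood is conjugate to the Beta prior: with 8 successes and 21 failures, the posterior is Beta(1+8, 1+21) = Beta(9, 22).
Posterior mean = α/(α+β) = 9/31 = 0.290.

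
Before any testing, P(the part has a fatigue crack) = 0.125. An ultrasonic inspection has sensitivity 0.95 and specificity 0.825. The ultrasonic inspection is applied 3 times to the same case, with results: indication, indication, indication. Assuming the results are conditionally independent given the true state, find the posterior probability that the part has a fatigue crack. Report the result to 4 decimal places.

Posterior P(H) ≈ 0.9581

Let H be the event that the part has a fatigue crack; start with P(H) = 0.125. P('indication'|H) = 0.95, P('indication'|¬H) = 0.175.
Update on result 1 ('indication'): P(H) ← 0.95·0.1250 / (0.95·0.1250 + 0.175·0.8750) = 0.11875/0.27187 = 0.4368.
Update on result 2 ('indication'): P(H) ← 0.95·0.4368 / (0.95·0.4368 + 0.175·0.5632) = 0.41494/0.51351 = 0.8081.
Update on result 3 ('indication'): P(H) ← 0.95·0.8081 / (0.95·0.8081 + 0.175·0.1919) = 0.76766/0.80125 = 0.9581.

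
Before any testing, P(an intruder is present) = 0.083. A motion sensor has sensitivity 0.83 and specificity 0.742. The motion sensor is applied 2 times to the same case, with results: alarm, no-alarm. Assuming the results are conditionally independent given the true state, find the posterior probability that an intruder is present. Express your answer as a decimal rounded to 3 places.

Let H be the event that an intruder is present; start with P(H) = 0.083. P('alarm'|H) = 0.83, P('alarm'|¬H) = 0.258.
Update on result 1 ('alarm'): P(H) ← 0.83·0.0830 / (0.83·0.0830 + 0.258·0.9170) = 0.068890/0.30548 = 0.2255.
Update on result 2 ('no-alarm'): P(H) ← 0.17·0.2255 / (0.17·0.2255 + 0.742·0.7745) = 0.038338/0.61300 = 0.0625.

Posterior P(H) ≈ 0.063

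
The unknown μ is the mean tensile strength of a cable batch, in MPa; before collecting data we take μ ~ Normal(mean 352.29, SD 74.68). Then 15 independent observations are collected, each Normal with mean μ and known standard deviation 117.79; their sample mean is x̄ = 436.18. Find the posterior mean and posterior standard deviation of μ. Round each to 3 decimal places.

Posterior mean ≈ 424.246; posterior SD ≈ 28.167

With known σ, the Normal prior is conjugate. Weight on the data is w = (n/σ²)/(n/σ² + 1/τ₀²) = 0.00108112/(0.00108112+0.00017930) = 0.85774.
Posterior mean = w·x̄ + (1−w)·μ₀ = 0.85774·436.18 + 0.14226·352.29 = 424.246. Posterior variance = 1/(0.00108112+0.00017930) = 793.383, so SD = 28.167.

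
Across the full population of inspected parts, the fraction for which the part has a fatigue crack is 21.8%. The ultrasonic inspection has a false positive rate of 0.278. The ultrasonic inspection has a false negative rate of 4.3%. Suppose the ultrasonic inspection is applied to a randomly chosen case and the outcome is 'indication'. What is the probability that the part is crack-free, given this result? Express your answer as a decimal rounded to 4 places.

Let H be the event that the part has a fatigue crack. P(H) = 0.218, so P(¬H) = 0.782. With E the 'indication' result, P(E|H) = 0.957 and P(E|¬H) = 0.278.
P(E) = 0.957·0.218 + 0.278·0.782 = 0.20863 + 0.21740 = 0.42602.
By Bayes' theorem, P(H|E) = 0.20863 / 0.42602 = 0.4897. Hence P(¬H|E) = 1 − 0.4897 = 0.5103.

P(¬H | E) ≈ 0.5103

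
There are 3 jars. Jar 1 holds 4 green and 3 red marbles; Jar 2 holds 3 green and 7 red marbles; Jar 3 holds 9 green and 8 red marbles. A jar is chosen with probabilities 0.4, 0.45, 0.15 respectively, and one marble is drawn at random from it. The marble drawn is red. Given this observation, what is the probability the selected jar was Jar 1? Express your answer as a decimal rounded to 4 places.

Posterior probability ≈ 0.3078

Tabulate prior·likelihood by source: [1] prior 0.4, lik 0.4286, product 0.1714; [2] prior 0.45, lik 0.7, product 0.3150; [3] prior 0.15, lik 0.4706, product 0.07059.
Normalizing constant = 0.55702; the posterior for Jar 1 is its product over the sum, 0.1714/0.55702 = 0.3078.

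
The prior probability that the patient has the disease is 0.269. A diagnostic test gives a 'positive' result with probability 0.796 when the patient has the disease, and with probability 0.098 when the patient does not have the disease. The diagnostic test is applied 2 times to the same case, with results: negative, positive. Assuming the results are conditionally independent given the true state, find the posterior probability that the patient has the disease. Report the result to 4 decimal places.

Let H be the event that the patient has the disease; start with P(H) = 0.269. P('positive'|H) = 0.796, P('positive'|¬H) = 0.098.
Update on result 1 ('negative'): P(H) ← 0.204·0.2690 / (0.204·0.2690 + 0.902·0.7310) = 0.054876/0.71424 = 0.0768.
Update on result 2 ('positive'): P(H) ← 0.796·0.0768 / (0.796·0.0768 + 0.098·0.9232) = 0.061158/0.15163 = 0.4033.

Posterior P(H) ≈ 0.4033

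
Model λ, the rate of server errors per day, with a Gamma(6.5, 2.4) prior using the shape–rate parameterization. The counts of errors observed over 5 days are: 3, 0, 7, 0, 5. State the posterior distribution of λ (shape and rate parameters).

Posterior: Gamma(shape=21.5, rate=7.4)

The Poisson likelihood adds the total count to the shape and the number of exposure periods to the rate. Here ∑xᵢ = 15 and n = 5, so shape 6.5→21.5 and rate 2.4→7.4.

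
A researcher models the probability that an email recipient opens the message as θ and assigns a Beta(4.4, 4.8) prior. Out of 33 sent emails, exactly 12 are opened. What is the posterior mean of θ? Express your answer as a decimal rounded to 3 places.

Observing 12 successes and 21 failures updates Beta(4.4, 4.8) by adding the success and failure counts to the two shape parameters: α = 4.4+12 = 16.4, β = 4.8+21 = 25.8.
Posterior mean = α/(α+β) = 16.4/42.2 = 0.389.

Posterior mean ≈ 0.389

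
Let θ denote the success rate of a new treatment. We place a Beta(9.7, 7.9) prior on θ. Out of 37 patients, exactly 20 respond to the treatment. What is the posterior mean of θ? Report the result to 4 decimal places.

Posterior mean ≈ 0.5440

Observing 20 successes and 17 failures updates Beta(9.7, 7.9) by adding the success and failure counts to the two shape parameters: α = 9.7+20 = 29.7, β = 7.9+17 = 24.9.
Posterior mean = α/(α+β) = 29.7/54.6 = 0.5440.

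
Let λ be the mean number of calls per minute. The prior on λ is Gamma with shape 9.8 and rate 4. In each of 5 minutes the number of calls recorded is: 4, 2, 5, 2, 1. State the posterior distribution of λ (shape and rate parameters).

Posterior: Gamma(shape=23.8, rate=9)

The Poisson likelihood adds the total count to the shape and the number of exposure periods to the rate. Here ∑xᵢ = 14 and n = 5, so shape 9.8→23.8 and rate 4→9.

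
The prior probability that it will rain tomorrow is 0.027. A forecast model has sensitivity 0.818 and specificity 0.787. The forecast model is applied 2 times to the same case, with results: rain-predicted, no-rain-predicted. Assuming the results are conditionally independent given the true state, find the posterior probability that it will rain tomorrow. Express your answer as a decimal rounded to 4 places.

Posterior P(H) ≈ 0.0241

Let H be the event that it will rain tomorrow; start with P(H) = 0.027. P('rain-predicted'|H) = 0.818, P('rain-predicted'|¬H) = 0.213.
Update on result 1 ('rain-predicted'): P(H) ← 0.818·0.0270 / (0.818·0.0270 + 0.213·0.9730) = 0.022086/0.22933 = 0.0963.
Update on result 2 ('no-rain-predicted'): P(H) ← 0.182·0.0963 / (0.182·0.0963 + 0.787·0.9037) = 0.017527/0.72874 = 0.0241.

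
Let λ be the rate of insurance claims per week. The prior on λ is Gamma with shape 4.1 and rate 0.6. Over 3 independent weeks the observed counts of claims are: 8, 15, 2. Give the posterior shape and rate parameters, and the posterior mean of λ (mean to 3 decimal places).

Posterior: Gamma(shape=29.1, rate=3.6); mean ≈ 8.083

The Poisson likelihood adds the total count to the shape and the number of exposure periods to the rate. Here ∑xᵢ = 25 and n = 3, so shape 4.1→29.1 and rate 0.6→3.6.
E[λ | data] = 29.1/3.6 = 8.083.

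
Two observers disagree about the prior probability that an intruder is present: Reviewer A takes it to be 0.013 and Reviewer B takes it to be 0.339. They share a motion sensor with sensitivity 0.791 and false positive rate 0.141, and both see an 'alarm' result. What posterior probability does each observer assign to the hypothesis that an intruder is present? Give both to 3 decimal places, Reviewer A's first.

Reviewer A: 0.069; Reviewer B: 0.742

P('+'|H) = 0.791, P('+'|¬H) = 0.141.
Reviewer A: numerator 0.791·0.013 = 0.010283; evidence = 0.010283+0.141·0.987 = 0.14945; posterior = 0.069.
Reviewer B: numerator 0.791·0.339 = 0.26815; evidence = 0.26815+0.141·0.661 = 0.36135; posterior = 0.742.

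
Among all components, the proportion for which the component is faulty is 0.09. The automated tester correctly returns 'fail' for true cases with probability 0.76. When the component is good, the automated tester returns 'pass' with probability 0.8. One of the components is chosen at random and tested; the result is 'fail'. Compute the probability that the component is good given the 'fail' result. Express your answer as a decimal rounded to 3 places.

Let H be the event that the component is faulty. P(H) = 0.09, so P(¬H) = 0.91. With E the 'fail' result, P(E|H) = 0.76 and P(E|¬H) = 0.2.
P(E) = 0.76·0.09 + 0.2·0.91 = 0.068400 + 0.18200 = 0.25040.
By Bayes' theorem, P(H|E) = 0.068400 / 0.25040 = 0.273. Hence P(¬H|E) = 1 − 0.273 = 0.727.

P(¬H | E) ≈ 0.727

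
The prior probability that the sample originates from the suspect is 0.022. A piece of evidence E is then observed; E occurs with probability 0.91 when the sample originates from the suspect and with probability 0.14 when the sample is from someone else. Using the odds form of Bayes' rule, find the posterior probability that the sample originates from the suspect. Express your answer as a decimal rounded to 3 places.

Prior odds = 0.022/(1−0.022) = 0.022495.
Likelihood ratio for E = 0.91/0.14 = 6.5000.
Posterior odds = prior odds × LR = 0.14622.
Posterior probability = odds/(1+odds) = 0.14622/1.1462 = 0.128.

Posterior probability ≈ 0.128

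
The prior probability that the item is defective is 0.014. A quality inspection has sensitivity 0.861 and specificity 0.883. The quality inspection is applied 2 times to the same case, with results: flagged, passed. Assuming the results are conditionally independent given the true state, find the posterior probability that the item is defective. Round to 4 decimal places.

With H the event that the item is defective, the joint likelihood of the observed sequence is P(data|H) = 0.861·0.139 = 0.11968 and P(data|¬H) = 0.117·0.883 = 0.10331.
Bayes: P(H|data) = 0.014·0.11968 / (0.014·0.11968 + 0.986·0.10331) = 0.0016755/0.10354 = 0.0162.

Posterior P(H) ≈ 0.0162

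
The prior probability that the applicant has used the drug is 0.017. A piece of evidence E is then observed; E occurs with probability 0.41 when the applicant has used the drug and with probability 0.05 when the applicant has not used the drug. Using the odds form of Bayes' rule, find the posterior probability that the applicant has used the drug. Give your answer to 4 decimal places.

Prior odds = 0.017/(1−0.017) = 0.017294.
Likelihood ratio for E = 0.41/0.05 = 8.2000.
Posterior odds = prior odds × LR = 0.14181.
Posterior probability = odds/(1+odds) = 0.14181/1.1418 = 0.1242.

Posterior probability ≈ 0.1242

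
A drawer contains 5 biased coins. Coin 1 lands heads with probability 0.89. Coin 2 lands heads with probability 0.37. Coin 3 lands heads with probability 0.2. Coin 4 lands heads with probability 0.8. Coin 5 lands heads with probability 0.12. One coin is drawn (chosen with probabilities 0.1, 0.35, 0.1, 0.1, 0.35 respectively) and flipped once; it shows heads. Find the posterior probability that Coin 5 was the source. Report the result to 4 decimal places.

Posterior probability ≈ 0.1165

P(heads|C1) = 0.89; P(heads|C2) = 0.37; P(heads|C3) = 0.2; P(heads|C4) = 0.8; P(heads|C5) = 0.12.
Prior × likelihood for each source: 0.1·0.89=0.08900, 0.35·0.37=0.1295, 0.1·0.2=0.02000, 0.1·0.8=0.08000, 0.35·0.12=0.04200. Summing gives P(heads) = 0.36050.
P(Coin 5 | heads) = 0.04200 / 0.36050 = 0.1165.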